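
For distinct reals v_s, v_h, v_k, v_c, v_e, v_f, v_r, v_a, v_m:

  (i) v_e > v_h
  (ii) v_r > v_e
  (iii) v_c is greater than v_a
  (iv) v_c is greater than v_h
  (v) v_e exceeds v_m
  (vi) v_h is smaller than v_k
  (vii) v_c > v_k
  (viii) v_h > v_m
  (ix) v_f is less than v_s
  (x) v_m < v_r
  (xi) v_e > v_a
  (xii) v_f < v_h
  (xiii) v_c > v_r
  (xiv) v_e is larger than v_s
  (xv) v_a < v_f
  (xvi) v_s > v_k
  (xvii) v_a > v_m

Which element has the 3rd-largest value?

Piecing the relations together gives one ordering: v_m < v_a < v_f < v_h < v_k < v_s < v_e < v_r < v_c.
The 3rd largest is v_e.

v_e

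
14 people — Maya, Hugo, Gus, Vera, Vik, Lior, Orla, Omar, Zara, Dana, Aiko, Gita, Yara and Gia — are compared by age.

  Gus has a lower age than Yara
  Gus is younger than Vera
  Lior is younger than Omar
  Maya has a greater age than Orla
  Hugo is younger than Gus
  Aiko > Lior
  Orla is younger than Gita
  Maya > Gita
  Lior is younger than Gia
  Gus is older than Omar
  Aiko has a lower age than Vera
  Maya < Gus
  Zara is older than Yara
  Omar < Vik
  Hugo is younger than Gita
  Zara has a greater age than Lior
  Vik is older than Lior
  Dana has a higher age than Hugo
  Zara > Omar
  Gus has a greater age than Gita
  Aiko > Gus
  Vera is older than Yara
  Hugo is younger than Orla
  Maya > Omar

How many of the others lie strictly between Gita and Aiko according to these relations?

2

Chaining upward from Gita reaches: Maya, Gus, Yara, Vera, Zara.
Chaining downward from Aiko reaches: Hugo, Lior, Orla, Omar, Maya, Gus.
Strictly between Gita and Aiko are those in both lists: Maya, Gus — 2 elements.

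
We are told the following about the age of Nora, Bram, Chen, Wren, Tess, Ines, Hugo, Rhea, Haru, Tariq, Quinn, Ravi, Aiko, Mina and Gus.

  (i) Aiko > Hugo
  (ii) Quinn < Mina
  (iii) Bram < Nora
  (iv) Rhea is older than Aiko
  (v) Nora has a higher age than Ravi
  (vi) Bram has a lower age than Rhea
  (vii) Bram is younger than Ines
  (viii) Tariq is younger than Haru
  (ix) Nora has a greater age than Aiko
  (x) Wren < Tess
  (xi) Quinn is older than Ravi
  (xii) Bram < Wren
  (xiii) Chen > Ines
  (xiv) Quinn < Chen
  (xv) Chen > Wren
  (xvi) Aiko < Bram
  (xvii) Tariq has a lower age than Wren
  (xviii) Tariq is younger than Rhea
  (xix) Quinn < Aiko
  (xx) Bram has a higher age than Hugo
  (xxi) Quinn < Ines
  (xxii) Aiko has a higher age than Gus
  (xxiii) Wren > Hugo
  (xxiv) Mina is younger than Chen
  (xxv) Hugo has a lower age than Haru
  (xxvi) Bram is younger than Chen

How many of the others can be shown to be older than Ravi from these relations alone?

10

Directly above Ravi: Quinn, Nora.
One step further: Aiko, Mina, Ines, Chen (6 so far).
One step further: Bram, Rhea (8 so far).
One step further: Wren (9 so far).
One step further: Tess (10 so far).
Nothing else is reachable above Ravi; 10 in all.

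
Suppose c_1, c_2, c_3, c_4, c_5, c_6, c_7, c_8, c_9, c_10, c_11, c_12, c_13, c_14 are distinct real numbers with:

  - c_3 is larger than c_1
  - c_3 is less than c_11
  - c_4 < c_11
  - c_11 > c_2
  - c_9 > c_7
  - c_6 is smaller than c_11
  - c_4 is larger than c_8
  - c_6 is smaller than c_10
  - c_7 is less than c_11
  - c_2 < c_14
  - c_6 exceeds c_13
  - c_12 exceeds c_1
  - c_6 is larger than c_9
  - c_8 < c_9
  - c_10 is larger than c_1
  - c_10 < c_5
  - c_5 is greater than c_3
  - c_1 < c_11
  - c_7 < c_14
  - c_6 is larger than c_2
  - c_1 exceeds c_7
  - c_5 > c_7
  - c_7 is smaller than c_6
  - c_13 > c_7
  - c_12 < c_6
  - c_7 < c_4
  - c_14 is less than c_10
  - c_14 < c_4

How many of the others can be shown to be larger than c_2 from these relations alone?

From c_2 the given relations immediately reach c_14, c_6, c_11.
From those, c_10, c_4 — 5 in total.
From those, c_5 — 6 in total.
No other element is forced above c_2 by the given relations, so the count is 6.

6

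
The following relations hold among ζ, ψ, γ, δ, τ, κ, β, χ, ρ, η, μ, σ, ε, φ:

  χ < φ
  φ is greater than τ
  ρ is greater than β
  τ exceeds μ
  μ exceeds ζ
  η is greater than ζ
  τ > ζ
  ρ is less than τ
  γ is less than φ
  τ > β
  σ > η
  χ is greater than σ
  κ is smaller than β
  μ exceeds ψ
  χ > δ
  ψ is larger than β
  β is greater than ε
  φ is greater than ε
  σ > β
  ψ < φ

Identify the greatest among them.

φ

Chaining downward from φ: directly below it, ε, ψ, τ, γ, χ; then β, ζ, δ, ρ, μ, σ; then κ, η.
That covers every other element, and nothing is given above φ, so φ is the greatest.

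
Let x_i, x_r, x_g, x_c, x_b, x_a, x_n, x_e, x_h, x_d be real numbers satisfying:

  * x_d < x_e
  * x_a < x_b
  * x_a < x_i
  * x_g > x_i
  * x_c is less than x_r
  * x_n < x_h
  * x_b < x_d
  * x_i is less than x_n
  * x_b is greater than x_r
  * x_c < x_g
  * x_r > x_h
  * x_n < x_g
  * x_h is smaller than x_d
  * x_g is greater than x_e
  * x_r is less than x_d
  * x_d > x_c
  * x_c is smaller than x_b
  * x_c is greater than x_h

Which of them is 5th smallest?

Piecing the relations together gives one ordering: x_a < x_i < x_n < x_h < x_c < x_r < x_b < x_d < x_e < x_g.
The 5th smallest is x_c.

x_c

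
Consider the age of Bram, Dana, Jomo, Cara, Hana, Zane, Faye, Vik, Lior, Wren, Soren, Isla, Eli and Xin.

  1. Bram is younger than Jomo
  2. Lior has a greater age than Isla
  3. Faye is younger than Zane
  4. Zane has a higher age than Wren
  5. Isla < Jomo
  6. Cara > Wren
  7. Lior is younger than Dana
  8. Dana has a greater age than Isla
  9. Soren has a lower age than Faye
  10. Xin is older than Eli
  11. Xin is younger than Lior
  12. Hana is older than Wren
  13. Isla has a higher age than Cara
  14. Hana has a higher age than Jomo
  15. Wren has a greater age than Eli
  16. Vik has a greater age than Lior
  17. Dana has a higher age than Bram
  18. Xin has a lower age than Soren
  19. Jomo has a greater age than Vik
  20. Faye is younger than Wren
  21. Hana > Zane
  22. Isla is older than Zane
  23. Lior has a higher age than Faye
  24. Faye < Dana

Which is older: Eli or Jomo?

Eli < Xin < Soren < Faye < Wren < Zane < Isla < Lior < Vik < Jomo, by transitivity through Xin, Soren, Faye, Wren, Zane, Isla, Lior, Vik.
So Eli < Jomo; Jomo is the older of the two.

Jomo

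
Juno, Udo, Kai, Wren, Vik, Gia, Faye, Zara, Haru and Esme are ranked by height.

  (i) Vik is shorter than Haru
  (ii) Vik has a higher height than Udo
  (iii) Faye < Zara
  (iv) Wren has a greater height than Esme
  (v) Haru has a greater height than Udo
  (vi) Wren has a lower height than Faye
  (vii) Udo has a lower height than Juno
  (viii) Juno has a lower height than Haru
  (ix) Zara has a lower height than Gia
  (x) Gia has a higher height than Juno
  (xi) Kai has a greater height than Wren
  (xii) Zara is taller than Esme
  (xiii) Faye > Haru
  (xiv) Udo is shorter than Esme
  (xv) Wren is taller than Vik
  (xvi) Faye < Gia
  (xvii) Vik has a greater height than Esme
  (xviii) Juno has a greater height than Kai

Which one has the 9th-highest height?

Piecing the relations together gives one ordering: Udo < Esme < Vik < Wren < Kai < Juno < Haru < Faye < Zara < Gia.
Counting 9 from the largest end gives Esme.

Esme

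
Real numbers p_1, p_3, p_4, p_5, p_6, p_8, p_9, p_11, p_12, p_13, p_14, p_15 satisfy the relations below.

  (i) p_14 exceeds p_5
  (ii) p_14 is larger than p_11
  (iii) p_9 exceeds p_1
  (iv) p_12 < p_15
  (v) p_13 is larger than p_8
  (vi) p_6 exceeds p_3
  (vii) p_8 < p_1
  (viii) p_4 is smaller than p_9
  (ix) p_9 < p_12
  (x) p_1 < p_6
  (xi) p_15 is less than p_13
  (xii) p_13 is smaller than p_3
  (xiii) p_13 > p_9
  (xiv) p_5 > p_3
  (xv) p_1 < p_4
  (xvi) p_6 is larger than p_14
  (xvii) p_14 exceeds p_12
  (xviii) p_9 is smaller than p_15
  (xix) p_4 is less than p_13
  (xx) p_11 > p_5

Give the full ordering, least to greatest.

p_8 < p_1 < p_4 < p_9 < p_12 < p_15 < p_13 < p_3 < p_5 < p_11 < p_14 < p_6

Nothing is placed below p_8, so it is least; from there p_8 < p_1; p_1 < p_4; p_4 < p_9; p_9 < p_12; p_12 < p_15; p_15 < p_13; p_13 < p_3; p_3 < p_5; p_5 < p_11; p_11 < p_14; p_14 < p_6, each given directly.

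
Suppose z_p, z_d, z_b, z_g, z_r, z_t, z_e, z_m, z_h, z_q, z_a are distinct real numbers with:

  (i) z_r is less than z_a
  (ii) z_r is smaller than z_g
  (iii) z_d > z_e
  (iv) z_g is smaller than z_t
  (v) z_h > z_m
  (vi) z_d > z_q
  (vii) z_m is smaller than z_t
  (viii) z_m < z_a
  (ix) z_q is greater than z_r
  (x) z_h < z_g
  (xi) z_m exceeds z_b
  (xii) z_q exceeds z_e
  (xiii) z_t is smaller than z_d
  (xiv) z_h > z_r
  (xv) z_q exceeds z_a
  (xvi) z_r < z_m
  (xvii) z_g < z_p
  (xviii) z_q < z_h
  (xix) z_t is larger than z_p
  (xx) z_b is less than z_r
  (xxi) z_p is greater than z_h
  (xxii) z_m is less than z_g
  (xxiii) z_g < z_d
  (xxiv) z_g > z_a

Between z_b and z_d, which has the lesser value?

z_b

z_b < z_r and z_r < z_m give z_b < z_m.
Then z_m < z_a extends the chain to z_a.
Then z_a < z_q extends the chain to z_q.
Then z_q < z_h extends the chain to z_h.
Then z_h < z_g extends the chain to z_g.
Then z_g < z_p extends the chain to z_p.
With z_p < z_t: z_b < z_r < z_m < z_a < z_q < z_h < z_g < z_p < z_t.
With z_t < z_d: z_b < z_r < z_m < z_a < z_q < z_h < z_g < z_p < z_t < z_d.
So z_b < z_d; z_b is the smaller of the two.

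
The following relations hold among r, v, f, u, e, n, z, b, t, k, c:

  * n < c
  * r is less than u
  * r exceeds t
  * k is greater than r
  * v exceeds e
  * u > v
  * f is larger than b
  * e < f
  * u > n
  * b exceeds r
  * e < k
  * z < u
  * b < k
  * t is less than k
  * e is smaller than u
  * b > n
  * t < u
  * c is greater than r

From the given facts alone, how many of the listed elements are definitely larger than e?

From e the given relations immediately reach v, f, u, k.
No other element is forced above e by the given relations, so the count is 4.

4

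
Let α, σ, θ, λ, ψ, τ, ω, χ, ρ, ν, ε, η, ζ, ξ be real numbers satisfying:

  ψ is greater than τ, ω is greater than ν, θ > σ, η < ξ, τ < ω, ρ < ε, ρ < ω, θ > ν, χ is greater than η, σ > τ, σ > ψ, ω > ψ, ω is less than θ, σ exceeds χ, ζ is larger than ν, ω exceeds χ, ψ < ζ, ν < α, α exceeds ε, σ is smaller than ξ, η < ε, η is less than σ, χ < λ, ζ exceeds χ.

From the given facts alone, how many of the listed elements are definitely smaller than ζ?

From ζ the given relations immediately reach χ, ν, ψ.
From those, τ, η — 5 in total.
Nothing else is reachable below ζ; 5 in all.

5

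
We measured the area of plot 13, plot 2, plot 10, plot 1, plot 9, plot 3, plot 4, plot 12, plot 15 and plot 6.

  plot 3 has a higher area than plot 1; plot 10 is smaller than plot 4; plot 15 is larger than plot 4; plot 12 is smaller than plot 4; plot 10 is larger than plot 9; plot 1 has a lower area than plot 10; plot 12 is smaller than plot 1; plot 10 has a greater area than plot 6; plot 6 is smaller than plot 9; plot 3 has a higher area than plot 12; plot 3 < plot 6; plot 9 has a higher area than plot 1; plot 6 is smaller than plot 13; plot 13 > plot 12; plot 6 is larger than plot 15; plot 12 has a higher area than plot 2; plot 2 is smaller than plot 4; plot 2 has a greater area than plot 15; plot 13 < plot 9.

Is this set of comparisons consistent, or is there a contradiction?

inconsistent

Chaining the given relations yields plot 15 < plot 2 < plot 12 < plot 1 < plot 3 < plot 6 < plot 13 < plot 9 < plot 10 < plot 4, so plot 15 < plot 4. But one relation states plot 4 < plot 15. These cannot both hold.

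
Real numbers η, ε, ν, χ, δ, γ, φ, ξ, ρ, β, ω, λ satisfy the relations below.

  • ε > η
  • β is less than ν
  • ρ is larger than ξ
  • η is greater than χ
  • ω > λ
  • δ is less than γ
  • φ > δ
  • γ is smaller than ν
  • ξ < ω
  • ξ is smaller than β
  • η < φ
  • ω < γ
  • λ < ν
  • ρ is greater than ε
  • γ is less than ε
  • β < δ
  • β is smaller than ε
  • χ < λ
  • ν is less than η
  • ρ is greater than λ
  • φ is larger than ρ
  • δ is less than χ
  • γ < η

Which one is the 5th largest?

Chaining the given pairs: ξ < β < δ < χ < λ < ω < γ < ν < η < ε < ρ < φ.
The 5th largest is ν.

ν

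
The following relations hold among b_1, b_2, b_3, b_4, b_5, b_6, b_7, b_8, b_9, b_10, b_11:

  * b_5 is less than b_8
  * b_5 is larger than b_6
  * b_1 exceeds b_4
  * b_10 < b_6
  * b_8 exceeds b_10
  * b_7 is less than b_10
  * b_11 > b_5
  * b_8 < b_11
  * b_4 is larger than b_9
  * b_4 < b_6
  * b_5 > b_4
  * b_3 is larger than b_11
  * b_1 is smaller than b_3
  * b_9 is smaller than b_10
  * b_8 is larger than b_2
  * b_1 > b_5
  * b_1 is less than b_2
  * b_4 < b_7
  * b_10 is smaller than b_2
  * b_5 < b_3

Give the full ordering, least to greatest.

b_9 < b_4 < b_7 < b_10 < b_6 < b_5 < b_1 < b_2 < b_8 < b_11 < b_3

The consecutive links are each given: b_9 < b_4; b_4 < b_7; b_7 < b_10; b_10 < b_6; b_6 < b_5; b_5 < b_1; b_1 < b_2; b_2 < b_8; b_8 < b_11; b_11 < b_3.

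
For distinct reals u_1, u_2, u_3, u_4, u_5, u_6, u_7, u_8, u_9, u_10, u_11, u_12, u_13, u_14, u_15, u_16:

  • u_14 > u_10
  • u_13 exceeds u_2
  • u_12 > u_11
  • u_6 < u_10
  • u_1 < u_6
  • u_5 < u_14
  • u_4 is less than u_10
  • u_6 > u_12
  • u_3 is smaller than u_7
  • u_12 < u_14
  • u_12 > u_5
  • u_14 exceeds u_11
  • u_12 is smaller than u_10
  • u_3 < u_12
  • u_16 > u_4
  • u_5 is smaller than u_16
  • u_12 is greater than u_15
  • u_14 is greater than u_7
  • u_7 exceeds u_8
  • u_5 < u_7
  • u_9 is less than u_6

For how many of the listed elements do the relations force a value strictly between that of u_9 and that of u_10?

1

The relations place u_9 below u_10. An element lies strictly between them when it is forced above u_9 and also forced below u_10.
Above u_9: {u_6, u_14}. Below u_10: {u_1, u_5, u_15, u_11, u_3, u_4, u_12, u_6}.
Intersection: {u_6} — 1.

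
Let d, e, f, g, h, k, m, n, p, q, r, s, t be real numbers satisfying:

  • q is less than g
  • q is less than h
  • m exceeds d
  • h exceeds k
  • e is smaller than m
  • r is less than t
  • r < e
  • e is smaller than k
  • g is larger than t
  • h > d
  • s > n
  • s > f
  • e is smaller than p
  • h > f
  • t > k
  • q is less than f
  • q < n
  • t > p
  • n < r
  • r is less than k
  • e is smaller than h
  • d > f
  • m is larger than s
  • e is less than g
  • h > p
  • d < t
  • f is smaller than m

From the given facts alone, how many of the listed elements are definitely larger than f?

6

Directly above f: s, d, h, m.
One step further: t (5 so far).
One step further: g (6 so far).
Nothing else is reachable above f; 6 in all.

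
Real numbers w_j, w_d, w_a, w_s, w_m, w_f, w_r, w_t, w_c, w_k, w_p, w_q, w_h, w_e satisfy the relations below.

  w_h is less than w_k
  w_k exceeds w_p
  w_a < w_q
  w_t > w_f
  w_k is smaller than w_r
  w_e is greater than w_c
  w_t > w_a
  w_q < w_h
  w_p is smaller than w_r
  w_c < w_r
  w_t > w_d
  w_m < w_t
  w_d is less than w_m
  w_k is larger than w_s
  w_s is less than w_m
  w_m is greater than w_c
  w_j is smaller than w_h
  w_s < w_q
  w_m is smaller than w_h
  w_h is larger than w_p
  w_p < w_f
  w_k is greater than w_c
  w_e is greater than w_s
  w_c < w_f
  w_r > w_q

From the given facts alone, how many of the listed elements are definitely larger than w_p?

5

Directly above w_p: w_f, w_h, w_k, w_r.
One step further: w_t (5 so far).
Nothing else is reachable above w_p; 5 in all.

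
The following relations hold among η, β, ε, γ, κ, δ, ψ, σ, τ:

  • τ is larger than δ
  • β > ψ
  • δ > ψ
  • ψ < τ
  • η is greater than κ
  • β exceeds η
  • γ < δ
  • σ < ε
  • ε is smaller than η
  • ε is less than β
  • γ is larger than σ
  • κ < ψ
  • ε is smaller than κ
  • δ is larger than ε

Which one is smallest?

Chaining upward from σ: directly above it, γ, ε; then κ, η, δ, β; then ψ, τ.
That covers every other element, and nothing is given below σ, so σ is the smallest.

σ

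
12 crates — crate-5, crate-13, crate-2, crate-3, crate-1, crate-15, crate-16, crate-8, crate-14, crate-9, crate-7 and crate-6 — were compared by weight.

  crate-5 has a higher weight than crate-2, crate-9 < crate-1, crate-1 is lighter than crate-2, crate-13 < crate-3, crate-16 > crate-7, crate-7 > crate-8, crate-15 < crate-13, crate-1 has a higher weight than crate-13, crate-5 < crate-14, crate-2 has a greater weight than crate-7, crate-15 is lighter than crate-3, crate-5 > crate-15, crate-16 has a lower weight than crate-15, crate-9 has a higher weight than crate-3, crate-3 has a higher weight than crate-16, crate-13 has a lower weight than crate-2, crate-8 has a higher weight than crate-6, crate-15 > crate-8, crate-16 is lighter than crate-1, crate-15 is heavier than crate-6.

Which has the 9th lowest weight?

Chaining the given pairs: crate-6 < crate-8 < crate-7 < crate-16 < crate-15 < crate-13 < crate-3 < crate-9 < crate-1 < crate-2 < crate-5 < crate-14.
The 9th smallest is crate-1.

crate-1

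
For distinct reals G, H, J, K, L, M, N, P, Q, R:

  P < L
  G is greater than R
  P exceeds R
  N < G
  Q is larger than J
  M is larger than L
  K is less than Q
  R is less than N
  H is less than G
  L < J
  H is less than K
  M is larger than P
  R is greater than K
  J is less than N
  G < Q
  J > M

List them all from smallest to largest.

H < K < R < P < L < M < J < N < G < Q

The consecutive links are each given: H < K; K < R; R < P; P < L; L < M; M < J; J < N; N < G; G < Q.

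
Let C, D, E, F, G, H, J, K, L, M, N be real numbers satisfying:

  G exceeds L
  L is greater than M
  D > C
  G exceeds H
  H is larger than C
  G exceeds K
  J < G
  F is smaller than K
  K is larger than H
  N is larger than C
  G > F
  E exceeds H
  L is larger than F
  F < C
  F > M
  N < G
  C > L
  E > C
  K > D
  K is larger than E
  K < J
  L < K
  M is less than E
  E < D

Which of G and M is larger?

G

Following the relations from M: M < F < L < C < H < E < D < K < J < G.
So M < G; G is the larger of the two.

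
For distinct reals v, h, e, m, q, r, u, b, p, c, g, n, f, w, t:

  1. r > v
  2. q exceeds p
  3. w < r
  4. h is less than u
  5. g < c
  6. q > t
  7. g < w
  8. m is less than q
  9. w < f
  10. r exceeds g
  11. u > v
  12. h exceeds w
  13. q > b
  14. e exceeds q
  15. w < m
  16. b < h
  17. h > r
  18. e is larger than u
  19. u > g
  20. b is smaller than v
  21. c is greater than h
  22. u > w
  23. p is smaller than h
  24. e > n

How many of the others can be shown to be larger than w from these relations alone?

8

The elements the relations force above w are m, r, h, f, q, u, e, c — no chain reaches any other.
That is 8.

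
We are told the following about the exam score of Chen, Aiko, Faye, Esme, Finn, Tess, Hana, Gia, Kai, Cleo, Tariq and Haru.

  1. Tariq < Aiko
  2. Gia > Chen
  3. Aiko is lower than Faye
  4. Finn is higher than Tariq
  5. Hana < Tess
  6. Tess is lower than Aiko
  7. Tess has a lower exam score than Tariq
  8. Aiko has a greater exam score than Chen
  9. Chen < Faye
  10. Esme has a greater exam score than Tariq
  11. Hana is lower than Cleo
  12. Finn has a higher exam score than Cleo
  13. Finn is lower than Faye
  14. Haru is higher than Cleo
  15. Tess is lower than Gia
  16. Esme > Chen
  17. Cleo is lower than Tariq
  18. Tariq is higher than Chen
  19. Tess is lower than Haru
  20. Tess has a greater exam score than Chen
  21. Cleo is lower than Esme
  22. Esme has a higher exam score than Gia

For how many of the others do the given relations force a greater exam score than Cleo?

The elements the relations force above Cleo are Tariq, Finn, Esme, Aiko, Faye, Haru — no chain reaches any other.
That is 6.

6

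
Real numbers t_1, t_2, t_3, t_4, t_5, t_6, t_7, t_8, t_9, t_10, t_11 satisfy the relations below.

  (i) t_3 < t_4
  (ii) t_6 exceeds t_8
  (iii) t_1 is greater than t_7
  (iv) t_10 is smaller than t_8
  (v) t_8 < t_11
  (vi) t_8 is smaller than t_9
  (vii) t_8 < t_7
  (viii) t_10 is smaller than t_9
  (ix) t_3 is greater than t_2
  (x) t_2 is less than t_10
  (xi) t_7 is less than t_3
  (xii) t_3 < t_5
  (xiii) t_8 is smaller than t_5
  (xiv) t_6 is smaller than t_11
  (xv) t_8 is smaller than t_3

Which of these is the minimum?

t_2

t_10 is not least since t_2 < t_10; t_8 is not least since t_10 < t_8; t_6 is not least since t_8 < t_6; t_7 is not least since t_8 < t_7; t_3 is not least since t_7 < t_3; t_4 is not least since t_3 < t_4; t_11 is not least since t_8 < t_11; t_1 is not least since t_7 < t_1; t_5 is not least since t_8 < t_5; t_9 is not least since t_8 < t_9.
Only t_2 has nothing below it, so t_2 is the minimum.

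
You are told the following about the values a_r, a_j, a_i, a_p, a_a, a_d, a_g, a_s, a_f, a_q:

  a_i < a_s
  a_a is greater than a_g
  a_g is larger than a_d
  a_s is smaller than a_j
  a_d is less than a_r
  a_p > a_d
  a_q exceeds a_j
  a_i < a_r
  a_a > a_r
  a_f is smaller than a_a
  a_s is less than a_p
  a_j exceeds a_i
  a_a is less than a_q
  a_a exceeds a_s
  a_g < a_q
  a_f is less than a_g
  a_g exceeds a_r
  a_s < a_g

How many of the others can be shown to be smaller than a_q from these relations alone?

The elements the relations force below a_q are a_i, a_d, a_r, a_f, a_s, a_g, a_a, a_j — no chain reaches any other.
That is 8.

8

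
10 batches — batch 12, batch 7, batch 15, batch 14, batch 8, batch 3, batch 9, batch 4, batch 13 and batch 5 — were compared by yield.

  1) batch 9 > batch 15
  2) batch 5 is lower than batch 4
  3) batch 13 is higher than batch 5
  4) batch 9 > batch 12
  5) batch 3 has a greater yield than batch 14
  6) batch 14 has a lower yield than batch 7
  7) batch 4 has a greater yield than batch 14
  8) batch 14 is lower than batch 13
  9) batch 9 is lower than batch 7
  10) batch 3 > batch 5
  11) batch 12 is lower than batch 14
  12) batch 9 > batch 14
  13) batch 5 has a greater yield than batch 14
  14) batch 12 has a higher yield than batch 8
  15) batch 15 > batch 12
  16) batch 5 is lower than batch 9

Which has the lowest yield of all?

batch 12 is not least since batch 8 < batch 12; batch 14 is not least since batch 12 < batch 14; batch 5 is not least since batch 14 < batch 5; batch 15 is not least since batch 12 < batch 15; batch 3 is not least since batch 14 < batch 3; batch 9 is not least since batch 15 < batch 9; batch 13 is not least since batch 14 < batch 13; batch 4 is not least since batch 5 < batch 4; batch 7 is not least since batch 14 < batch 7.
Only batch 8 has nothing below it, so batch 8 is the lowest yield.

batch 8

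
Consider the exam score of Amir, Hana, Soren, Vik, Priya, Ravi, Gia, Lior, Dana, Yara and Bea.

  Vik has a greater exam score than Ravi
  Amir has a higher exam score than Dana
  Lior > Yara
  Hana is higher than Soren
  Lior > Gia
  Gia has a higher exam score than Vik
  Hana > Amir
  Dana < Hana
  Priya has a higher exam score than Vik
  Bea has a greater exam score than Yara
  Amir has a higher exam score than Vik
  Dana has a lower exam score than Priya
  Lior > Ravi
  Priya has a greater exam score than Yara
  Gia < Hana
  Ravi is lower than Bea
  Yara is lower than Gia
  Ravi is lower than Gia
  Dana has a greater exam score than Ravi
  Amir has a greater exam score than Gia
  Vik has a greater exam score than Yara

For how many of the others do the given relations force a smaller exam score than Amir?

5

The elements the relations force below Amir are Yara, Ravi, Vik, Gia, Dana — no chain reaches any other.
That is 5.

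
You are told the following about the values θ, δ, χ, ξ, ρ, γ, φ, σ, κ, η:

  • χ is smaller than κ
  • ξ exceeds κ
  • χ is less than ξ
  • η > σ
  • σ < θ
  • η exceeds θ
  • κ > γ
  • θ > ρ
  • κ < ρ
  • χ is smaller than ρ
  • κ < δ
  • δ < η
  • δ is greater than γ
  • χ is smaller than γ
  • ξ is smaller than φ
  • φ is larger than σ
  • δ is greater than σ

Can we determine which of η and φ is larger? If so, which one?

undetermined

Following every chain through φ: below φ we get χ, γ, κ, σ, ξ.
η is not reached, and no chain runs the other way from η to φ.
So the given relations leave the order of φ and η undetermined.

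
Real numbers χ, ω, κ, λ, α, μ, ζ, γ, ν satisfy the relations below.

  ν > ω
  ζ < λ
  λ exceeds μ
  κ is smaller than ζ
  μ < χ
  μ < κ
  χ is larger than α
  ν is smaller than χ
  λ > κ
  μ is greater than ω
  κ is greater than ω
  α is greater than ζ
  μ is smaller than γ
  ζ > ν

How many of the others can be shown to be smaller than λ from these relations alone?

5

Directly below λ: μ, κ, ζ.
One step further: ω, ν (5 so far).
No other element is forced below λ by the given relations, so the count is 5.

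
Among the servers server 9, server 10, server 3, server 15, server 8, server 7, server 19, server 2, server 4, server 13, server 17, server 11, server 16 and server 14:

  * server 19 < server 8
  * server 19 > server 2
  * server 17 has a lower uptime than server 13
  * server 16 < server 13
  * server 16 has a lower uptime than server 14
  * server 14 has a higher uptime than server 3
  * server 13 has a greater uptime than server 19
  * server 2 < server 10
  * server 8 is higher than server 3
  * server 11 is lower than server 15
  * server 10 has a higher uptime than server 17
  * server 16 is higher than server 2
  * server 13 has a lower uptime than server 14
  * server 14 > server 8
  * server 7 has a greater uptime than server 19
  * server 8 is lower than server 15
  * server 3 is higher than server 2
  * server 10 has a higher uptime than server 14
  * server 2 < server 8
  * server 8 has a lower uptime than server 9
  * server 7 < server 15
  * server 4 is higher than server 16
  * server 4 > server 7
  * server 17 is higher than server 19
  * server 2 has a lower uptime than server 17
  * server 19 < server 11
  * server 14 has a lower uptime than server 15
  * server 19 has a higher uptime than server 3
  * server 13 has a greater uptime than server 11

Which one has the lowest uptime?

server 2

Chaining upward from server 2: directly above it, server 3, server 19, server 16, server 17, server 8, server 10; then server 11, server 7, server 13, server 14, server 15, server 9, server 4.
That covers every other element, and nothing is given below server 2, so server 2 is the lowest uptime.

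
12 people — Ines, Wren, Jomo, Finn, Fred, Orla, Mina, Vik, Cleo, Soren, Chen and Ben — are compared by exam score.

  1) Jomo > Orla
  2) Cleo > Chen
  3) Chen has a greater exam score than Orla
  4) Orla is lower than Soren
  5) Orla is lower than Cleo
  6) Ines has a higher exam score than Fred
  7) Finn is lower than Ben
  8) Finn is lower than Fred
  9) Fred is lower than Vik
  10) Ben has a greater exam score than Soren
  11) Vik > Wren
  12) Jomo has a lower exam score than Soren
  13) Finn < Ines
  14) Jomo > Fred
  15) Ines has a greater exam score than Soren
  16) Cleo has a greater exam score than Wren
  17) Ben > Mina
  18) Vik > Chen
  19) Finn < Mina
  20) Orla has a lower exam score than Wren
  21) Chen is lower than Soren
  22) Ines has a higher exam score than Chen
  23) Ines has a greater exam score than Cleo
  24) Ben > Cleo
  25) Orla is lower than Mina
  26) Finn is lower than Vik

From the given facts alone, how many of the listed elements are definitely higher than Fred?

From Fred the given relations immediately reach Jomo, Ines, Vik.
From those, Soren — 4 in total.
From those, Ben — 5 in total.
Nothing else is reachable above Fred; 5 in all.

5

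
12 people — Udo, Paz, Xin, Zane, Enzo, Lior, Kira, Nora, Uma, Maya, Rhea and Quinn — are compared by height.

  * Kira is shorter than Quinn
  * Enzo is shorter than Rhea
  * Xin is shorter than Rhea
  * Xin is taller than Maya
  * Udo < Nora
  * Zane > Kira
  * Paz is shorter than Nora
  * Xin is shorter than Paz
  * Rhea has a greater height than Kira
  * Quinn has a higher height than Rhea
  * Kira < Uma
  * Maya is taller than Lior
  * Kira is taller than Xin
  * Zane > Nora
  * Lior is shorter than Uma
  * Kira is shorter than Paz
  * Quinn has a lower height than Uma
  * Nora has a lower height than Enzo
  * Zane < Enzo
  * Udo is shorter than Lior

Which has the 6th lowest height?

Paz

Piecing the relations together gives one ordering: Udo < Lior < Maya < Xin < Kira < Paz < Nora < Zane < Enzo < Rhea < Quinn < Uma.
Counting 6 from the smallest end gives Paz.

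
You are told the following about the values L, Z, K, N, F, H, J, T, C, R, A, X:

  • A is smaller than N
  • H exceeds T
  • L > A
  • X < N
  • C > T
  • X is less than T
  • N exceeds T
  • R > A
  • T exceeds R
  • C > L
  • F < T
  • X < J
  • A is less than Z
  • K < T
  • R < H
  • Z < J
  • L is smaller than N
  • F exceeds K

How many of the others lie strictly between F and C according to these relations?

The relations place F below C. An element lies strictly between them when it is forced above F and also forced below C.
Above F: {T, H, N}. Below C: {X, A, L, R, K, T}.
Intersection: {T} — 1.

1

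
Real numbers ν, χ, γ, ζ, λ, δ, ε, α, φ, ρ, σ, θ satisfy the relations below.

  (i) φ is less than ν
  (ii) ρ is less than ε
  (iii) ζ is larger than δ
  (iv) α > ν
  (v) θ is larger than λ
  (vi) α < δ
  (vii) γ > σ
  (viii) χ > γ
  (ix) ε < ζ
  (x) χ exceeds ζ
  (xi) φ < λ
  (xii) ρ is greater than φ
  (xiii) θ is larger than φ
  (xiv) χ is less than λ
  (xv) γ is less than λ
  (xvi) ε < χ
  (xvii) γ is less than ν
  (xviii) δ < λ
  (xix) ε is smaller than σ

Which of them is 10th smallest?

χ

The consecutive relations fix a unique order: φ < ρ < ε < σ < γ < ν < α < δ < ζ < χ < λ < θ.
The 10th smallest is χ.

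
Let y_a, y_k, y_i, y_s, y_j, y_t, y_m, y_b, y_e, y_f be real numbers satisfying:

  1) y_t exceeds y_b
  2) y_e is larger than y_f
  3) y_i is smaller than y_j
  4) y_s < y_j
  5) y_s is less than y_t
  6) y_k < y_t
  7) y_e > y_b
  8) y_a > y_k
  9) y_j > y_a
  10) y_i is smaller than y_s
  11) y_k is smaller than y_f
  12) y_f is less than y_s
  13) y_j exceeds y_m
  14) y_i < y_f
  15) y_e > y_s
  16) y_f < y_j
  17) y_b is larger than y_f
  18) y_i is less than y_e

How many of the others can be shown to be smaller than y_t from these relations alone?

5

Directly below y_t: y_k, y_s, y_b.
One step further: y_i, y_f (5 so far).
No other element is forced below y_t by the given relations, so the count is 5.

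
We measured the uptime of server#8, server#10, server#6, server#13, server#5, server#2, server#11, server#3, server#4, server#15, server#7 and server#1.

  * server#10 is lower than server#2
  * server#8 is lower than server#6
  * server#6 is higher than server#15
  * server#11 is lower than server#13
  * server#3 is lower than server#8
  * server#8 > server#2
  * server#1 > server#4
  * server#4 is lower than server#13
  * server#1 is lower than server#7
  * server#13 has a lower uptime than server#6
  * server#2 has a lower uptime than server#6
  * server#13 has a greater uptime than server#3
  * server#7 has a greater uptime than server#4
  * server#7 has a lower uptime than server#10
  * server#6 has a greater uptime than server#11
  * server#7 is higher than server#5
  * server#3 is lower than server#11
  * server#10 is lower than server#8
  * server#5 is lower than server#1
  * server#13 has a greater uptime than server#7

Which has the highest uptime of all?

server#3 is not greatest since server#3 < server#11; server#4 is not greatest since server#4 < server#7; server#5 is not greatest since server#5 < server#1; server#1 is not greatest since server#1 < server#7; server#15 is not greatest since server#15 < server#6; server#11 is not greatest since server#11 < server#13; server#7 is not greatest since server#7 < server#10; server#10 is not greatest since server#10 < server#8; server#2 is not greatest since server#2 < server#6; server#13 is not greatest since server#13 < server#6; server#8 is not greatest since server#8 < server#6.
Only server#6 has nothing above it, so server#6 is the highest uptime.

server#6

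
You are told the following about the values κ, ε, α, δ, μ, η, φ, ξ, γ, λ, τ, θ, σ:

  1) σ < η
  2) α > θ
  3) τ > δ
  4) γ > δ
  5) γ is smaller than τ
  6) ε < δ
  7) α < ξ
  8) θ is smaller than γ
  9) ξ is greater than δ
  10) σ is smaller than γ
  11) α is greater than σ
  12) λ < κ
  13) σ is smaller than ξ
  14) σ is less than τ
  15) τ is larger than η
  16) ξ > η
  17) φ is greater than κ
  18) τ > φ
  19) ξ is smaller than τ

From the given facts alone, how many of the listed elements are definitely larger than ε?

From ε the given relations immediately reach δ.
From those, γ, ξ, τ — 4 in total.
No other element is forced above ε by the given relations, so the count is 4.

4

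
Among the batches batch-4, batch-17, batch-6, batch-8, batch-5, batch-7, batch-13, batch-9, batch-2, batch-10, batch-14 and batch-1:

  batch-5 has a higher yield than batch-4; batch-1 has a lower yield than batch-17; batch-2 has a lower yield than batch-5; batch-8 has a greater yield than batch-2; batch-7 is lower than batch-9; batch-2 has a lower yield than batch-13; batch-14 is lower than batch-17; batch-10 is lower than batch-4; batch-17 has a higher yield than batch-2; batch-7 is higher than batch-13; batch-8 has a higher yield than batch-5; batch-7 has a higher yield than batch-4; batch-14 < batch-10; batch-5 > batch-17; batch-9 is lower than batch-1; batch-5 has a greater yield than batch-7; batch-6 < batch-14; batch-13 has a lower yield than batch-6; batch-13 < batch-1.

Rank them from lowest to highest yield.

Each adjacent pair is fixed by a given relation: batch-2 < batch-13; batch-13 < batch-6; batch-6 < batch-14; batch-14 < batch-10; batch-10 < batch-4; batch-4 < batch-7; batch-7 < batch-9; batch-9 < batch-1; batch-1 < batch-17; batch-17 < batch-5; batch-5 < batch-8. Chaining them end to end gives the full order.

batch-2 < batch-13 < batch-6 < batch-14 < batch-10 < batch-4 < batch-7 < batch-9 < batch-1 < batch-17 < batch-5 < batch-8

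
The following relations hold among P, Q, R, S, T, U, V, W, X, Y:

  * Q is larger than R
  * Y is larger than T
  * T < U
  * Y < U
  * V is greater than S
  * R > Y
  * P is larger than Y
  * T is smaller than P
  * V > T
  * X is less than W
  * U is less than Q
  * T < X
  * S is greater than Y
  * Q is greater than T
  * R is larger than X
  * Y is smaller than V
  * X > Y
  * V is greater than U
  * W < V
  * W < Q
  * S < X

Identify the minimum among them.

Y is not least since T < Y; U is not least since T < U; S is not least since Y < S; X is not least since S < X; P is not least since T < P; W is not least since X < W; R is not least since X < R; Q is not least since T < Q; V is not least since Y < V.
Only T has nothing below it, so T is the minimum.

T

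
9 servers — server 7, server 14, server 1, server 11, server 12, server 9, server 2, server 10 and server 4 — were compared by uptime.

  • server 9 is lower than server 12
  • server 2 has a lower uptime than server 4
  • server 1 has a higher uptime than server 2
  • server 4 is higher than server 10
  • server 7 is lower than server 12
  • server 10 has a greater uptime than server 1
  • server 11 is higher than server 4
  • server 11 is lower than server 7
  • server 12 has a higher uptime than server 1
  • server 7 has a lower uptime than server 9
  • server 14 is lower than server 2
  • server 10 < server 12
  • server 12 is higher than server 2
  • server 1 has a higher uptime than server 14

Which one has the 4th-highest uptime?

server 11

Piecing the relations together gives one ordering: server 14 < server 2 < server 1 < server 10 < server 4 < server 11 < server 7 < server 9 < server 12.
The 4th largest is server 11.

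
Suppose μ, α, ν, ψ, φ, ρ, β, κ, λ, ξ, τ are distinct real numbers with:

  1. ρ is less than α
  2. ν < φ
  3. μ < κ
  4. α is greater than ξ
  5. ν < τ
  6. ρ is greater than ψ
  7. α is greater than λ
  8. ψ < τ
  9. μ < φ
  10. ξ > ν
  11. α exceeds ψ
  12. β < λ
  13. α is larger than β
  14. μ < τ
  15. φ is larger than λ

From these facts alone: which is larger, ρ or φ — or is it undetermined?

Following every chain through ρ: above ρ we get α; below ρ we get ψ.
φ is not reached, and no chain runs the other way from φ to ρ.
So the given relations leave the order of ρ and φ undetermined.

undetermined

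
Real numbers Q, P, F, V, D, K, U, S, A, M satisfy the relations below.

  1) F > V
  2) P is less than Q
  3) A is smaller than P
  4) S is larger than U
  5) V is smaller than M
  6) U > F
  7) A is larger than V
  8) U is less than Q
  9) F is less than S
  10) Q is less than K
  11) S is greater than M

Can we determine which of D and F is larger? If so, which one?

undetermined

Following every chain through F: above F we get U, S, Q, K; below F we get V.
D is not reached, and no chain runs the other way from D to F.
So the given relations leave the order of F and D undetermined.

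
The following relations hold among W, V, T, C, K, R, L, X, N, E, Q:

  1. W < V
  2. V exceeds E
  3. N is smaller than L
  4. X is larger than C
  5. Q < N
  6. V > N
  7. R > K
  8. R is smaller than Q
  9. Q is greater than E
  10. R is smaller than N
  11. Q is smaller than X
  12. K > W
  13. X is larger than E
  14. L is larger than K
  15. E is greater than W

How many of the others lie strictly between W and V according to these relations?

The relations place W below V. An element lies strictly between them when it is forced above W and also forced below V.
Above W: {K, R, E, Q, N, X, L}. Below V: {K, R, E, Q, N}.
Intersection: {K, R, E, Q, N} — 5.

5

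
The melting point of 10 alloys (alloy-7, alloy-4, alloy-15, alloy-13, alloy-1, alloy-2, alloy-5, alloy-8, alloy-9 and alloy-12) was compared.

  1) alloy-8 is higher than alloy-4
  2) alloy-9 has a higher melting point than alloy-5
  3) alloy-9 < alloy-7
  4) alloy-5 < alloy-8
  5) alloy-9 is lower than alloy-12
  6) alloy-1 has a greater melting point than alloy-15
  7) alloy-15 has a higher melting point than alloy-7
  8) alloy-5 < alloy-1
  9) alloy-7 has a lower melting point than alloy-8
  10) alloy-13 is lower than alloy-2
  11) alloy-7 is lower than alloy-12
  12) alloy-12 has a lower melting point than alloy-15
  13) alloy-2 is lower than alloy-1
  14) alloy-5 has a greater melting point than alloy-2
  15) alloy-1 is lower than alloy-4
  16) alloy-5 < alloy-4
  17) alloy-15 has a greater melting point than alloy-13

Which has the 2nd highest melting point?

alloy-4

Piecing the relations together gives one ordering: alloy-13 < alloy-2 < alloy-5 < alloy-9 < alloy-7 < alloy-12 < alloy-15 < alloy-1 < alloy-4 < alloy-8.
Counting 2 from the largest end gives alloy-4.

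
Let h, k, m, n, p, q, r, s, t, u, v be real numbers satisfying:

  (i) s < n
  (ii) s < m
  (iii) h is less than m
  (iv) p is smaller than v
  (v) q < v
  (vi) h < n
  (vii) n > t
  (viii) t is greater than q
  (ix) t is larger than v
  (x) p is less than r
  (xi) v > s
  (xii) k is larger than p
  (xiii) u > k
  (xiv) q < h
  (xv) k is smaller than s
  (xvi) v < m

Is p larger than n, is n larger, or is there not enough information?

Link the given pairs in sequence: p < k; k < s; s < v; v < t; t < n.
Chaining these gives p < k < s < v < t < n.
So n is larger.

n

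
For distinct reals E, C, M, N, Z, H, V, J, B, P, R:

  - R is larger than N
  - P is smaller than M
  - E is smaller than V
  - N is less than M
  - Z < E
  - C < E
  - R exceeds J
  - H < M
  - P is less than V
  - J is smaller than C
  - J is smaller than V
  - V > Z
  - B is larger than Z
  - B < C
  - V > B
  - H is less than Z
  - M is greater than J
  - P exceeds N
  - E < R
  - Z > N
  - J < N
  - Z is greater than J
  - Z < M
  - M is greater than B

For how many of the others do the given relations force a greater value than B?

The elements the relations force above B are C, M, E, V, R — no chain reaches any other.
That is 5.

5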